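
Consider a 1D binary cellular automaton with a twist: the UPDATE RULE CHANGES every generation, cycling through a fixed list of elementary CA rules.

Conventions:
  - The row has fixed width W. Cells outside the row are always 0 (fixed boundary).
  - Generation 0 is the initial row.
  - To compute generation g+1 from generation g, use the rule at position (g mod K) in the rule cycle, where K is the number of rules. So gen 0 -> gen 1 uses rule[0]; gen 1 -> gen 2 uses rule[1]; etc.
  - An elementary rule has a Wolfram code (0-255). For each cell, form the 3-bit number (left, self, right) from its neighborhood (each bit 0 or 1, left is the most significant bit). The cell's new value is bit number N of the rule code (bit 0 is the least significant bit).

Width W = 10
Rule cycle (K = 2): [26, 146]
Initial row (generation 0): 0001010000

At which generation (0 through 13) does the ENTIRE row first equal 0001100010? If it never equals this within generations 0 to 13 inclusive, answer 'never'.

Answer: never

Derivation:
Gen 0: 0001010000
Gen 1 (rule 26): 0010001000
Gen 2 (rule 146): 0101010100
Gen 3 (rule 26): 1000000010
Gen 4 (rule 146): 0100000101
Gen 5 (rule 26): 1010001000
Gen 6 (rule 146): 0001010100
Gen 7 (rule 26): 0010000010
Gen 8 (rule 146): 0101000101
Gen 9 (rule 26): 1000101000
Gen 10 (rule 146): 0101000100
Gen 11 (rule 26): 1000101010
Gen 12 (rule 146): 0101000001
Gen 13 (rule 26): 1000100010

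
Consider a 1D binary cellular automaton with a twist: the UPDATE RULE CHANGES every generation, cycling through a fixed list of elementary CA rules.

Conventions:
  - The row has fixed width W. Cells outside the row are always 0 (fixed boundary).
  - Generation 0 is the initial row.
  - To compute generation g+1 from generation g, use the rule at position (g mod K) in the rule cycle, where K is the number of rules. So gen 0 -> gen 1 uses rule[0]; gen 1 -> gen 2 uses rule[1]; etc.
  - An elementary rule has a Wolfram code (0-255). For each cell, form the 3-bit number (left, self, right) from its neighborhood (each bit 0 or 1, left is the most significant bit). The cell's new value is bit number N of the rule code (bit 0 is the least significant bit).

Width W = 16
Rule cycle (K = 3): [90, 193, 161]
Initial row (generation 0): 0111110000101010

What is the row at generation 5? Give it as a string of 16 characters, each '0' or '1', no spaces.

Gen 0: 0111110000101010
Gen 1 (rule 90): 1100011001000001
Gen 2 (rule 193): 0101001000011100
Gen 3 (rule 161): 0010000011001001
Gen 4 (rule 90): 0101000111110110
Gen 5 (rule 193): 0000010011110010

Answer: 0000010011110010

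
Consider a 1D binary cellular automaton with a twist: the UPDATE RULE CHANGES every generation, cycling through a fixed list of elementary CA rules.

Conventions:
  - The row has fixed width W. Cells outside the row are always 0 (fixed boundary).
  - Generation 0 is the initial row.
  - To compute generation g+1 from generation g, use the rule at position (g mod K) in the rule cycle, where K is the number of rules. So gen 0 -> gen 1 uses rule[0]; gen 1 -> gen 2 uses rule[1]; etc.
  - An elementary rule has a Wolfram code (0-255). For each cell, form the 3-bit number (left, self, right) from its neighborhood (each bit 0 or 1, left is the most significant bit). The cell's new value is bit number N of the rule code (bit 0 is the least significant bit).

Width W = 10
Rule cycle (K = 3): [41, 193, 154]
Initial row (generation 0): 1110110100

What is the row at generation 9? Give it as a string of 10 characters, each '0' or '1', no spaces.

Answer: 0000101010

Derivation:
Gen 0: 1110110100
Gen 1 (rule 41): 1001101001
Gen 2 (rule 193): 0000100000
Gen 3 (rule 154): 0001010000
Gen 4 (rule 41): 1100100111
Gen 5 (rule 193): 0100000011
Gen 6 (rule 154): 1010000110
Gen 7 (rule 41): 0100110100
Gen 8 (rule 193): 0000010001
Gen 9 (rule 154): 0000101010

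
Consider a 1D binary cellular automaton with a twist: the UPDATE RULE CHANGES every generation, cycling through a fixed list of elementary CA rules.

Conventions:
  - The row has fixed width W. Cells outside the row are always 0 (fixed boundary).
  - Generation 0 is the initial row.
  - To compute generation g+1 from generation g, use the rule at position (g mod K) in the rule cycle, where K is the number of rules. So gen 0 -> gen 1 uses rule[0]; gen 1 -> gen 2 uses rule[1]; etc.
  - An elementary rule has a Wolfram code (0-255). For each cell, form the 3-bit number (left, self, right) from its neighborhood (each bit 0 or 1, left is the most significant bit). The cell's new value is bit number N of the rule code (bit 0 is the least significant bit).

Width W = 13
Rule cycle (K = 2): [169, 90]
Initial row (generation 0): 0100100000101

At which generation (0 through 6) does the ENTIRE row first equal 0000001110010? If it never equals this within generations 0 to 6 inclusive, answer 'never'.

Gen 0: 0100100000101
Gen 1 (rule 169): 0000001110010
Gen 2 (rule 90): 0000011011101
Gen 3 (rule 169): 1111010111010
Gen 4 (rule 90): 1001000101001
Gen 5 (rule 169): 0000010010000
Gen 6 (rule 90): 0000101101000

Answer: 1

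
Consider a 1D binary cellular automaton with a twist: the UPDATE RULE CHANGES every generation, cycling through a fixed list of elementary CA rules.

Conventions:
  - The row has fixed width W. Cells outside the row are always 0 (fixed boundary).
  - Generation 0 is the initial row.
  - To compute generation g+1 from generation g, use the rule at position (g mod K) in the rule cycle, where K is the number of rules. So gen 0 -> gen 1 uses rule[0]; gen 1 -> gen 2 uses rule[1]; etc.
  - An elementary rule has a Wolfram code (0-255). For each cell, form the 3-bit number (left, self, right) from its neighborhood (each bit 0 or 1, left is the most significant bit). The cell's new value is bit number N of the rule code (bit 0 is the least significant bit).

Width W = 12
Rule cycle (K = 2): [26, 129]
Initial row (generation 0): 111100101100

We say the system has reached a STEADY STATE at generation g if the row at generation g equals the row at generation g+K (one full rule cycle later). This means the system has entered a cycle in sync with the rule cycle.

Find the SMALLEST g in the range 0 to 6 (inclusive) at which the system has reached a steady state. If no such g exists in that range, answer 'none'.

Answer: none

Derivation:
Gen 0: 111100101100
Gen 1 (rule 26): 100011001010
Gen 2 (rule 129): 001000000000
Gen 3 (rule 26): 010100000000
Gen 4 (rule 129): 000001111111
Gen 5 (rule 26): 000011000000
Gen 6 (rule 129): 111000011111
Gen 7 (rule 26): 100100110000
Gen 8 (rule 129): 000000000111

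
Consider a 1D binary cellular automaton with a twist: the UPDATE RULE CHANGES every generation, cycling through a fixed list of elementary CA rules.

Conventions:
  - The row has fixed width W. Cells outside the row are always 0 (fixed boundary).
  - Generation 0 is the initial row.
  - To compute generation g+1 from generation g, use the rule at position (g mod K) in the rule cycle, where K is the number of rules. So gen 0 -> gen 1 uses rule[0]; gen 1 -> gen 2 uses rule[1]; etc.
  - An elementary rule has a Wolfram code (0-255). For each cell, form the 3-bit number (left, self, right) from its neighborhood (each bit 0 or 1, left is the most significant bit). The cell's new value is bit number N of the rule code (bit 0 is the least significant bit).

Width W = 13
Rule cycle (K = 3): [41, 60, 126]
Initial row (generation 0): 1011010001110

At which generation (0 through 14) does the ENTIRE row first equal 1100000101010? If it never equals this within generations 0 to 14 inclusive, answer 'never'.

Answer: 14

Derivation:
Gen 0: 1011010001110
Gen 1 (rule 41): 0110100101000
Gen 2 (rule 60): 0101110111100
Gen 3 (rule 126): 1111011100110
Gen 4 (rule 41): 1000110000100
Gen 5 (rule 60): 1100101000110
Gen 6 (rule 126): 1111111101111
Gen 7 (rule 41): 1000000011000
Gen 8 (rule 60): 1100000010100
Gen 9 (rule 126): 1110000111110
Gen 10 (rule 41): 1000110100000
Gen 11 (rule 60): 1100101110000
Gen 12 (rule 126): 1111111011000
Gen 13 (rule 41): 1000000110011
Gen 14 (rule 60): 1100000101010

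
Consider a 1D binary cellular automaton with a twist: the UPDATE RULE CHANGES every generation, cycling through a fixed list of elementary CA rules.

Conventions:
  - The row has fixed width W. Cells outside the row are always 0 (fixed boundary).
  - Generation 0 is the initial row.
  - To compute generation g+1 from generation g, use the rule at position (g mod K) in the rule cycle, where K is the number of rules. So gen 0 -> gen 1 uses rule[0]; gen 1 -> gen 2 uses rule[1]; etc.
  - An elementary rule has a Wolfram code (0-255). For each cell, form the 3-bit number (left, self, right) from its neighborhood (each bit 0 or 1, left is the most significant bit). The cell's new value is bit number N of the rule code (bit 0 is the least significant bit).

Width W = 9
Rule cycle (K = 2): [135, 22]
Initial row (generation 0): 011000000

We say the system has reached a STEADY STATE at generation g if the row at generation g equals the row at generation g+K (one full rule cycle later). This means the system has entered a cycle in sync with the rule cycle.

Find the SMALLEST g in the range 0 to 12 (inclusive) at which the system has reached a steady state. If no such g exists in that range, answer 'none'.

Gen 0: 011000000
Gen 1 (rule 135): 100011111
Gen 2 (rule 22): 110100000
Gen 3 (rule 135): 000101111
Gen 4 (rule 22): 001100000
Gen 5 (rule 135): 110001111
Gen 6 (rule 22): 001010000
Gen 7 (rule 135): 111010111
Gen 8 (rule 22): 000010000
Gen 9 (rule 135): 111110111
Gen 10 (rule 22): 000000000
Gen 11 (rule 135): 111111111
Gen 12 (rule 22): 000000000
Gen 13 (rule 135): 111111111
Gen 14 (rule 22): 000000000

Answer: 10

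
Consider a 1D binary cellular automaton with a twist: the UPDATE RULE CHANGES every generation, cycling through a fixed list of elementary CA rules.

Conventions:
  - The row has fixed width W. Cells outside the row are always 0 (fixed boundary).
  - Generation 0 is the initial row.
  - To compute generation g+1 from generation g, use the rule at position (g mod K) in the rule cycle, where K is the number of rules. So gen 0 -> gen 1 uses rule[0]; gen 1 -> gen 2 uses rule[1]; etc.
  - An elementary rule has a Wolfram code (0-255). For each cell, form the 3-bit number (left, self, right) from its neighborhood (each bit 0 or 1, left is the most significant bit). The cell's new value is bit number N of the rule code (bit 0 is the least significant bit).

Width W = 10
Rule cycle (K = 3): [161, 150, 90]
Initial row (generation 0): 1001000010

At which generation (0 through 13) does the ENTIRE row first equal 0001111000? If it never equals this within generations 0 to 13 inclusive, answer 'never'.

Gen 0: 1001000010
Gen 1 (rule 161): 0000011000
Gen 2 (rule 150): 0000100100
Gen 3 (rule 90): 0001011010
Gen 4 (rule 161): 1100100100
Gen 5 (rule 150): 0011111110
Gen 6 (rule 90): 0110000011
Gen 7 (rule 161): 0000111000
Gen 8 (rule 150): 0001010100
Gen 9 (rule 90): 0010000010
Gen 10 (rule 161): 1000111000
Gen 11 (rule 150): 1101010100
Gen 12 (rule 90): 1100000010
Gen 13 (rule 161): 0001111000

Answer: 13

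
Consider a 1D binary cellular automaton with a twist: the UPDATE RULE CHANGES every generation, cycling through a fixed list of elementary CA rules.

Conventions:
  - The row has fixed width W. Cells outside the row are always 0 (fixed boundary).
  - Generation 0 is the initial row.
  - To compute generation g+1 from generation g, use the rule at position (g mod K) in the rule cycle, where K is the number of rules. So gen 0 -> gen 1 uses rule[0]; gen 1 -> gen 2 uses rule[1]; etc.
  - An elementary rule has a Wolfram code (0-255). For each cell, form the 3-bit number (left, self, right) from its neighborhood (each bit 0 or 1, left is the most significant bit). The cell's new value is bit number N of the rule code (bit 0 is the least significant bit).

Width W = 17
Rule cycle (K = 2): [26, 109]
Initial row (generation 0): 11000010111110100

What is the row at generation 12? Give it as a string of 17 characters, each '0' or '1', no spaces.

Answer: 11111111111010010

Derivation:
Gen 0: 11000010111110100
Gen 1 (rule 26): 10100100100000010
Gen 2 (rule 109): 11100100101111010
Gen 3 (rule 26): 10011011001000001
Gen 4 (rule 109): 10011111001011101
Gen 5 (rule 26): 01110000110010000
Gen 6 (rule 109): 01010110110010111
Gen 7 (rule 26): 10000100101100100
Gen 8 (rule 109): 10110100111100101
Gen 9 (rule 26): 00100011100011000
Gen 10 (rule 109): 10101010101011011
Gen 11 (rule 26): 00000000000010010
Gen 12 (rule 109): 11111111111010010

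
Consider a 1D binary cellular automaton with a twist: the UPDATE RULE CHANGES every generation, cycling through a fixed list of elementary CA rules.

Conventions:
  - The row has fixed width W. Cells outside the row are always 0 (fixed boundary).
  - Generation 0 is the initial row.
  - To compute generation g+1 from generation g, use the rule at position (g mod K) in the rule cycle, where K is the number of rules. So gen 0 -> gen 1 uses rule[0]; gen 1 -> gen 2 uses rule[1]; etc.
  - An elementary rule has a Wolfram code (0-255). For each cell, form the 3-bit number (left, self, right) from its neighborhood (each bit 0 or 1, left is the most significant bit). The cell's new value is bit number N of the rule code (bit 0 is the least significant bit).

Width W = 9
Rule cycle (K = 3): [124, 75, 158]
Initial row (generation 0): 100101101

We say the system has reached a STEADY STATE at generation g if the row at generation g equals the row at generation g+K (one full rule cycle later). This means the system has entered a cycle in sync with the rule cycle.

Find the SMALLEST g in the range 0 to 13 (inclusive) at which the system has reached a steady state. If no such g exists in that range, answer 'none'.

Gen 0: 100101101
Gen 1 (rule 124): 110111111
Gen 2 (rule 75): 110100001
Gen 3 (rule 158): 100110011
Gen 4 (rule 124): 110111011
Gen 5 (rule 75): 110101011
Gen 6 (rule 158): 100101010
Gen 7 (rule 124): 110111111
Gen 8 (rule 75): 110100001
Gen 9 (rule 158): 100110011
Gen 10 (rule 124): 110111011
Gen 11 (rule 75): 110101011
Gen 12 (rule 158): 100101010
Gen 13 (rule 124): 110111111
Gen 14 (rule 75): 110100001
Gen 15 (rule 158): 100110011
Gen 16 (rule 124): 110111011

Answer: none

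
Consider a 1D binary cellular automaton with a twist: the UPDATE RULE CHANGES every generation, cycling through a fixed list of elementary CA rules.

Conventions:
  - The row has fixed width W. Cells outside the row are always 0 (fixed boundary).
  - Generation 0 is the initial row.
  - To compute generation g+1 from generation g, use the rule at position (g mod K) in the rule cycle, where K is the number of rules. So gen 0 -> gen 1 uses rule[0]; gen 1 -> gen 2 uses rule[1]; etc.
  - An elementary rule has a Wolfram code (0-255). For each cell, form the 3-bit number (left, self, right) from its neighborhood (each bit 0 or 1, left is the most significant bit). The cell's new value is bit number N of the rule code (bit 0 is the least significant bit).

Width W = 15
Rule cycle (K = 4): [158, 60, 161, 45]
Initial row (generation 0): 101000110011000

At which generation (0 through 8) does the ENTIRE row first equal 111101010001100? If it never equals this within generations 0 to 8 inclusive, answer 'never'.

Gen 0: 101000110011000
Gen 1 (rule 158): 101101101110100
Gen 2 (rule 60): 111011011001110
Gen 3 (rule 161): 010100100000100
Gen 4 (rule 45): 011100101110101
Gen 5 (rule 158): 111011101100101
Gen 6 (rule 60): 100110011010111
Gen 7 (rule 161): 000000000101010
Gen 8 (rule 45): 111111110111110

Answer: never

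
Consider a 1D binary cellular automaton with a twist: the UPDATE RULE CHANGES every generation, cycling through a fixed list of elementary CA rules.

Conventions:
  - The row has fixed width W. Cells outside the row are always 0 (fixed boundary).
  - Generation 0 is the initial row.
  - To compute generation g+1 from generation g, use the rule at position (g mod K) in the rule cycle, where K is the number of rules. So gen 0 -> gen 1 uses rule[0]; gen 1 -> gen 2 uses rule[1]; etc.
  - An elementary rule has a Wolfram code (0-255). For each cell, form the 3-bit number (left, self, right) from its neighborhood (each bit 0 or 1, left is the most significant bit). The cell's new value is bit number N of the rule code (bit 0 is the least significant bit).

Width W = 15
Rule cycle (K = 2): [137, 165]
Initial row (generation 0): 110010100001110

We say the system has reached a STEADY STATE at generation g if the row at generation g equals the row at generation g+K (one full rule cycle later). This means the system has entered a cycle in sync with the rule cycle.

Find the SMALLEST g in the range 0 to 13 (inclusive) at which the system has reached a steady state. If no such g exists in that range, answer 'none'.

Gen 0: 110010100001110
Gen 1 (rule 137): 100000001101100
Gen 2 (rule 165): 101111100010001
Gen 3 (rule 137): 001111001000100
Gen 4 (rule 165): 100110001010101
Gen 5 (rule 137): 000100100000000
Gen 6 (rule 165): 110100101111111
Gen 7 (rule 137): 100000001111110
Gen 8 (rule 165): 101111100111100
Gen 9 (rule 137): 001111000111001
Gen 10 (rule 165): 100110010010001
Gen 11 (rule 137): 000100000000100
Gen 12 (rule 165): 110101111110101
Gen 13 (rule 137): 100001111100000
Gen 14 (rule 165): 101100111001111
Gen 15 (rule 137): 001000110001110

Answer: none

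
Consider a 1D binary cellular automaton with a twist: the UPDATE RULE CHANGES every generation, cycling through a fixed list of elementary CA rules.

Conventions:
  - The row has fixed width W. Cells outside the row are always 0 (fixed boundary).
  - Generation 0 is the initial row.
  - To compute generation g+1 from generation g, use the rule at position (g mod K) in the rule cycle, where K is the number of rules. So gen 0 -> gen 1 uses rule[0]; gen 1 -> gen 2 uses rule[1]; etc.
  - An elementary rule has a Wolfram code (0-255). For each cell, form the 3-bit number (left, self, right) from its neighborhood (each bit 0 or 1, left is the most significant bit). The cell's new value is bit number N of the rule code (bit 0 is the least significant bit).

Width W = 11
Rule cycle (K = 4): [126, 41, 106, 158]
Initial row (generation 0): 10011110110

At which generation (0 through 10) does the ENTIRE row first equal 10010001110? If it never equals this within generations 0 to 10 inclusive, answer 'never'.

Answer: never

Derivation:
Gen 0: 10011110110
Gen 1 (rule 126): 11110011111
Gen 2 (rule 41): 10000010000
Gen 3 (rule 106): 00000100000
Gen 4 (rule 158): 00001110000
Gen 5 (rule 126): 00011011000
Gen 6 (rule 41): 11010110011
Gen 7 (rule 106): 11101110111
Gen 8 (rule 158): 11001100110
Gen 9 (rule 126): 11111111111
Gen 10 (rule 41): 10000000000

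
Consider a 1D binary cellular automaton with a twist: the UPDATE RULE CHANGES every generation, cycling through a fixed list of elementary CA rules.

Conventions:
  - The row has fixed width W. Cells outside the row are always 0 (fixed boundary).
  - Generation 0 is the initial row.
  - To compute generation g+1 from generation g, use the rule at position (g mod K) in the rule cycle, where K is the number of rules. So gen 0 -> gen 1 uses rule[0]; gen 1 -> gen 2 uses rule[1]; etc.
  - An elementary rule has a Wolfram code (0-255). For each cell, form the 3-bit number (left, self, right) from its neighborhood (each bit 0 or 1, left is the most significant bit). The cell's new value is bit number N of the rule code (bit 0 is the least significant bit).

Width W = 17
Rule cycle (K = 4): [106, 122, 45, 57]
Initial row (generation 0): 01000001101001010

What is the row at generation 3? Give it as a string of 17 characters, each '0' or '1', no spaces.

Answer: 01010100010011110

Derivation:
Gen 0: 01000001101001010
Gen 1 (rule 106): 10000011110010100
Gen 2 (rule 122): 01000110011101010
Gen 3 (rule 45): 01010100010011110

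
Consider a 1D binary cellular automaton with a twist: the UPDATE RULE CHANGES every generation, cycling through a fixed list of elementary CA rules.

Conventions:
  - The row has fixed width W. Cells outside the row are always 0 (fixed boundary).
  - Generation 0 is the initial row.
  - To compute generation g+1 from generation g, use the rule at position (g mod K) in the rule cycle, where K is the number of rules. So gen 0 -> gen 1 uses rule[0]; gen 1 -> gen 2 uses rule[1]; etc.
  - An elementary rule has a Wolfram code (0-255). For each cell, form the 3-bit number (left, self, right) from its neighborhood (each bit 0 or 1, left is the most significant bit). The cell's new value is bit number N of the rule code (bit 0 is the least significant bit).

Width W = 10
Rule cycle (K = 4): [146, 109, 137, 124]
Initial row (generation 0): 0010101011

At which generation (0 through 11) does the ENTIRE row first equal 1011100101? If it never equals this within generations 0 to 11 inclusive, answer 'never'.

Gen 0: 0010101011
Gen 1 (rule 146): 0100000000
Gen 2 (rule 109): 0101111111
Gen 3 (rule 137): 0001111110
Gen 4 (rule 124): 0001000011
Gen 5 (rule 146): 0010100100
Gen 6 (rule 109): 1011100101
Gen 7 (rule 137): 0011000000
Gen 8 (rule 124): 0011100000
Gen 9 (rule 146): 0101010000
Gen 10 (rule 109): 0111110111
Gen 11 (rule 137): 0111100110

Answer: 6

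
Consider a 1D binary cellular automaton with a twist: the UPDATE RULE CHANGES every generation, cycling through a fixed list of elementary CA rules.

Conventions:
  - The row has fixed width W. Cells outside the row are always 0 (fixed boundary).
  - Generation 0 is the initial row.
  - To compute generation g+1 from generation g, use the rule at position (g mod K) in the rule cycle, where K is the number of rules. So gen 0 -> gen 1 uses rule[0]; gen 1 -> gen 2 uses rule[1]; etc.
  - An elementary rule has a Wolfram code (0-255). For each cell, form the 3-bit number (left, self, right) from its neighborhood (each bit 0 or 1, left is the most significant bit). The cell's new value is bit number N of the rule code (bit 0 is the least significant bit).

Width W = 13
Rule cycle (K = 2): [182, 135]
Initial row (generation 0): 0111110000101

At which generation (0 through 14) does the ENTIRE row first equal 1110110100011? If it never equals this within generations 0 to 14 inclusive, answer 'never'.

Gen 0: 0111110000101
Gen 1 (rule 182): 1011101001111
Gen 2 (rule 135): 1001001010110
Gen 3 (rule 182): 1111111111001
Gen 4 (rule 135): 0111111110011
Gen 5 (rule 182): 1011111101100
Gen 6 (rule 135): 1001111000001
Gen 7 (rule 182): 1110110100011
Gen 8 (rule 135): 0100000101100
Gen 9 (rule 182): 1110001110010
Gen 10 (rule 135): 0100110100110
Gen 11 (rule 182): 1111001111001
Gen 12 (rule 135): 0110010110011
Gen 13 (rule 182): 1001111001100
Gen 14 (rule 135): 1010110010001

Answer: 7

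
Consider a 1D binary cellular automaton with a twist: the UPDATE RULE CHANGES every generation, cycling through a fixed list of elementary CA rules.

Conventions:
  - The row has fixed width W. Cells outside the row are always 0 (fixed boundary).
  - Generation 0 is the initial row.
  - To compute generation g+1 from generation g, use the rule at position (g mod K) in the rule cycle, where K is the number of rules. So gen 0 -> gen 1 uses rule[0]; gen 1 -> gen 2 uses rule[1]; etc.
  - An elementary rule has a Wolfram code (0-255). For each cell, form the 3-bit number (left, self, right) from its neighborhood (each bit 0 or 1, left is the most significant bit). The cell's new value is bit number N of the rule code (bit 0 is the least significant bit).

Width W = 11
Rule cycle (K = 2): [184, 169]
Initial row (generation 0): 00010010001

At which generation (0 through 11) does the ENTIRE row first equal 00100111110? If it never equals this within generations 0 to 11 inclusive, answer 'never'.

Gen 0: 00010010001
Gen 1 (rule 184): 00001001000
Gen 2 (rule 169): 11100000011
Gen 3 (rule 184): 11010000010
Gen 4 (rule 169): 10100111000
Gen 5 (rule 184): 01010110100
Gen 6 (rule 169): 00101101001
Gen 7 (rule 184): 00011010100
Gen 8 (rule 169): 11010101001
Gen 9 (rule 184): 10101010100
Gen 10 (rule 169): 01010101001
Gen 11 (rule 184): 00101010100

Answer: never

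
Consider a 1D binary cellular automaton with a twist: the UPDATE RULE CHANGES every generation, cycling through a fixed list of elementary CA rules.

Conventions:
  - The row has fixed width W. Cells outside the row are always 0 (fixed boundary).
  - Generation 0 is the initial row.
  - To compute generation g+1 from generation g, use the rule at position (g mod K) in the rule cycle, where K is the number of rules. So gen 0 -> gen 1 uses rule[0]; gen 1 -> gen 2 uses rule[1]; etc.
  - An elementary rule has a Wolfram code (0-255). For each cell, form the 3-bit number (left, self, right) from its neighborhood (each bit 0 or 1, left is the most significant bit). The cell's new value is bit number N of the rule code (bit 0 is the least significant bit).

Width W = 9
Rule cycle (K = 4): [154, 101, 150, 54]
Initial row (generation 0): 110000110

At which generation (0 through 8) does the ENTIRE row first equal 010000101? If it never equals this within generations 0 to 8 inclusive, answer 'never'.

Answer: never

Derivation:
Gen 0: 110000110
Gen 1 (rule 154): 101001101
Gen 2 (rule 101): 111000111
Gen 3 (rule 150): 010101010
Gen 4 (rule 54): 111111111
Gen 5 (rule 154): 111111110
Gen 6 (rule 101): 000000010
Gen 7 (rule 150): 000000111
Gen 8 (rule 54): 000001000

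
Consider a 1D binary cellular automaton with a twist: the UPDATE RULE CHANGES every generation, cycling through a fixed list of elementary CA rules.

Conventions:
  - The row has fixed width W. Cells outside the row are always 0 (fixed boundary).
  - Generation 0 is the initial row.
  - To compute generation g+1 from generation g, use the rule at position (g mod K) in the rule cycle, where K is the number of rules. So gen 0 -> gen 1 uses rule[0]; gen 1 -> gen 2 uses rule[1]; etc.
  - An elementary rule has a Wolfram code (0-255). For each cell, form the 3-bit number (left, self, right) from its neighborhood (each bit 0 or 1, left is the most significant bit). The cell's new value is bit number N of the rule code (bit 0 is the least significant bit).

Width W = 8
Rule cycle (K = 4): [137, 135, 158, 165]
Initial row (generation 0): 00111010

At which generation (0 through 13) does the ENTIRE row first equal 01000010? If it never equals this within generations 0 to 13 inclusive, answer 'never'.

Gen 0: 00111010
Gen 1 (rule 137): 10110000
Gen 2 (rule 135): 10000111
Gen 3 (rule 158): 11001110
Gen 4 (rule 165): 00000100
Gen 5 (rule 137): 11110001
Gen 6 (rule 135): 01100111
Gen 7 (rule 158): 11011110
Gen 8 (rule 165): 00101100
Gen 9 (rule 137): 10001001
Gen 10 (rule 135): 10111011
Gen 11 (rule 158): 10110010
Gen 12 (rule 165): 11000010
Gen 13 (rule 137): 10011000

Answer: never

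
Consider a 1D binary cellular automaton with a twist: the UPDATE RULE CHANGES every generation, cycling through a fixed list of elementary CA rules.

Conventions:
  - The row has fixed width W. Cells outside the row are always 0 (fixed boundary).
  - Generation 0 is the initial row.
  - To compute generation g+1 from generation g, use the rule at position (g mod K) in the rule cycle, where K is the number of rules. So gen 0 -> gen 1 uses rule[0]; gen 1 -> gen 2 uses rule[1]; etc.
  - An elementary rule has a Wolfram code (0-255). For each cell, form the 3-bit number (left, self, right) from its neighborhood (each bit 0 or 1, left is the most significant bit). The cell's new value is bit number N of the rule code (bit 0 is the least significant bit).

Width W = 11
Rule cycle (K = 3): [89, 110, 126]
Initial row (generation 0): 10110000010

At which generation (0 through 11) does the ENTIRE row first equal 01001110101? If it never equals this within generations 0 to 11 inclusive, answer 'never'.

Gen 0: 10110000010
Gen 1 (rule 89): 00111111001
Gen 2 (rule 110): 01100001011
Gen 3 (rule 126): 11110011111
Gen 4 (rule 89): 10011010001
Gen 5 (rule 110): 10111110011
Gen 6 (rule 126): 11100011111
Gen 7 (rule 89): 10111010001
Gen 8 (rule 110): 11101110011
Gen 9 (rule 126): 10111011111
Gen 10 (rule 89): 00101010001
Gen 11 (rule 110): 01111110011

Answer: never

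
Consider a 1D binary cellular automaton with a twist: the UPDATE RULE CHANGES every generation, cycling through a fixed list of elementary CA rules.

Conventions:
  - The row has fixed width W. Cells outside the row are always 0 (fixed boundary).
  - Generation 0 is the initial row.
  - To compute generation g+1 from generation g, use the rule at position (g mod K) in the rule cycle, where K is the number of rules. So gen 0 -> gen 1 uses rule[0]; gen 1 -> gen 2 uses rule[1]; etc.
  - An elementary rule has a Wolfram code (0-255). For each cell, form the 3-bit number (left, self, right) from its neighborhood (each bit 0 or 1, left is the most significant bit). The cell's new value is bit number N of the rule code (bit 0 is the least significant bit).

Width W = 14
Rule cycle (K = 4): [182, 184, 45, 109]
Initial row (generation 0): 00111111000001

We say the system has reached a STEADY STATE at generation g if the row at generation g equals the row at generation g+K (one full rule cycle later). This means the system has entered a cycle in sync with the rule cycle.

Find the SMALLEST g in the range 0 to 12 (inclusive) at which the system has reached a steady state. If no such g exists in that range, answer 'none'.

Answer: none

Derivation:
Gen 0: 00111111000001
Gen 1 (rule 182): 01011110100011
Gen 2 (rule 184): 00111101010010
Gen 3 (rule 45): 10100011110010
Gen 4 (rule 109): 11101010010010
Gen 5 (rule 182): 01011111111111
Gen 6 (rule 184): 00111111111110
Gen 7 (rule 45): 10100000000000
Gen 8 (rule 109): 11101111111111
Gen 9 (rule 182): 01010111111110
Gen 10 (rule 184): 00101111111101
Gen 11 (rule 45): 10111000000011
Gen 12 (rule 109): 11101011111011
Gen 13 (rule 182): 01011101110100
Gen 14 (rule 184): 00111011101010
Gen 15 (rule 45): 10100110011110
Gen 16 (rule 109): 11100110010010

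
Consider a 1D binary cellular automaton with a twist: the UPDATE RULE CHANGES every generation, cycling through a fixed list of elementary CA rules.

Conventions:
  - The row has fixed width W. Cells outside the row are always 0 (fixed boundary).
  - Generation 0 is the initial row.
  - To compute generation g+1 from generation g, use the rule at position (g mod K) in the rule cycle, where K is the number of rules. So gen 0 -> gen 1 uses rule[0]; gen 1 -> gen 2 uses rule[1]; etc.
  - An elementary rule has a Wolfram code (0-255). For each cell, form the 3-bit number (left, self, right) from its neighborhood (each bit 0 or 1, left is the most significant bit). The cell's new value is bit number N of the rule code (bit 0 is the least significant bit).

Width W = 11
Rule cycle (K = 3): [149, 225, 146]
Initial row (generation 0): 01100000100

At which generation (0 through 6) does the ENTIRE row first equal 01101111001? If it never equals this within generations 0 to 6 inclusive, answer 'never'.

Answer: never

Derivation:
Gen 0: 01100000100
Gen 1 (rule 149): 00011110111
Gen 2 (rule 225): 11001111011
Gen 3 (rule 146): 00110110000
Gen 4 (rule 149): 10000001111
Gen 5 (rule 225): 00111100111
Gen 6 (rule 146): 01011011010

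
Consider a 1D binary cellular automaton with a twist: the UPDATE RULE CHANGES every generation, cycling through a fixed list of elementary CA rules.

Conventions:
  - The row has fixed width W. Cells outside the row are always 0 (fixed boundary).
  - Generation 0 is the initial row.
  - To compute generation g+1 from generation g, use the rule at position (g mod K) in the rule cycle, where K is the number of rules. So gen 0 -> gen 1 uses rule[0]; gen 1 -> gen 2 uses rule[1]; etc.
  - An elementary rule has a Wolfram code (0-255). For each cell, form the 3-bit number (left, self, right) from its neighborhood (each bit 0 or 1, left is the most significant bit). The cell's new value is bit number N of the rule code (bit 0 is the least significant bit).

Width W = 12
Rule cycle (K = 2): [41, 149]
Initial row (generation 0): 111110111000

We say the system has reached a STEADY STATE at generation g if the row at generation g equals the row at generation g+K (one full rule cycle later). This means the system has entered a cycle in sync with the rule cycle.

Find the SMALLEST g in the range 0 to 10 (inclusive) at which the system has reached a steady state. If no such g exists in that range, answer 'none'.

Answer: none

Derivation:
Gen 0: 111110111000
Gen 1 (rule 41): 100001100011
Gen 2 (rule 149): 111100011000
Gen 3 (rule 41): 100001010011
Gen 4 (rule 149): 111101011000
Gen 5 (rule 41): 100010110011
Gen 6 (rule 149): 111010001000
Gen 7 (rule 41): 100100100011
Gen 8 (rule 149): 110110111000
Gen 9 (rule 41): 101101100011
Gen 10 (rule 149): 100000011000
Gen 11 (rule 41): 001111010011
Gen 12 (rule 149): 100110011000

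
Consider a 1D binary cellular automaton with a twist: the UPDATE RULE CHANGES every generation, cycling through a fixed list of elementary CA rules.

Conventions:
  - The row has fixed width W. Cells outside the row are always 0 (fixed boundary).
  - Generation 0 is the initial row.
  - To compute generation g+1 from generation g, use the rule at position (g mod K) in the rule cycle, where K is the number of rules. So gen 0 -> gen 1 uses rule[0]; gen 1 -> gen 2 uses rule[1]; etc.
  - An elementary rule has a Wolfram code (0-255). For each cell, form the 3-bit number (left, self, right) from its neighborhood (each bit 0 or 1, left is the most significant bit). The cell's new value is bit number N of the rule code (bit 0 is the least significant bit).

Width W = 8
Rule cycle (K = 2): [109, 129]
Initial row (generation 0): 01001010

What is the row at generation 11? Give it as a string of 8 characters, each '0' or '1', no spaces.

Answer: 11110110

Derivation:
Gen 0: 01001010
Gen 1 (rule 109): 01001110
Gen 2 (rule 129): 00000100
Gen 3 (rule 109): 11110101
Gen 4 (rule 129): 01100000
Gen 5 (rule 109): 01101111
Gen 6 (rule 129): 00000110
Gen 7 (rule 109): 11110110
Gen 8 (rule 129): 01100000
Gen 9 (rule 109): 01101111
Gen 10 (rule 129): 00000110
Gen 11 (rule 109): 11110110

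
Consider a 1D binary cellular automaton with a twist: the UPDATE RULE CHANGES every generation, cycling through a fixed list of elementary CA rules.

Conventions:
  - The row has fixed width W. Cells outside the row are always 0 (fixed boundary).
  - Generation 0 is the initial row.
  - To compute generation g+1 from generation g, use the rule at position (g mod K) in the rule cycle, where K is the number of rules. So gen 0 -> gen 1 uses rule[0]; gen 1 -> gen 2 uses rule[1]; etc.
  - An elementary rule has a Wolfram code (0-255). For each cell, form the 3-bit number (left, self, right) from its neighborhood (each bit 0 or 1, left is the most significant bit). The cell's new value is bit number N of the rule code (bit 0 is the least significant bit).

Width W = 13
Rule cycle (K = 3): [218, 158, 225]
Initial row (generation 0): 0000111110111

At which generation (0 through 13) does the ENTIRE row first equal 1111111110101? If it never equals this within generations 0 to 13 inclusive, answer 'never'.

Gen 0: 0000111110111
Gen 1 (rule 218): 0001111110111
Gen 2 (rule 158): 0011111100110
Gen 3 (rule 225): 1001111100010
Gen 4 (rule 218): 0111111110101
Gen 5 (rule 158): 1111111100101
Gen 6 (rule 225): 0111111100010
Gen 7 (rule 218): 1111111110101
Gen 8 (rule 158): 1111111100101
Gen 9 (rule 225): 0111111100010
Gen 10 (rule 218): 1111111110101
Gen 11 (rule 158): 1111111100101
Gen 12 (rule 225): 0111111100010
Gen 13 (rule 218): 1111111110101

Answer: 7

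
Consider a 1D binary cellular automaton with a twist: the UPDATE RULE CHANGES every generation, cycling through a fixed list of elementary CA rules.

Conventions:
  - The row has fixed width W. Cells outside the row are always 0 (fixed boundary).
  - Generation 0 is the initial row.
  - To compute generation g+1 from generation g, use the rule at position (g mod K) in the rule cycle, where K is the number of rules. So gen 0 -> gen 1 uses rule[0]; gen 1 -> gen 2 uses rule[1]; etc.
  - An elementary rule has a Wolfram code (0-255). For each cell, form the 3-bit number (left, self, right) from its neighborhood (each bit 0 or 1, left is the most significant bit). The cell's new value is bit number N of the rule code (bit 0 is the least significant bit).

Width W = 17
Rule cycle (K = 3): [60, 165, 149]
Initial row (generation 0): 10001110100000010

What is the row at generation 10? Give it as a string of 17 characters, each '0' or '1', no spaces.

Answer: 11010010001101110

Derivation:
Gen 0: 10001110100000010
Gen 1 (rule 60): 11001001110000011
Gen 2 (rule 165): 00001000100111000
Gen 3 (rule 149): 11101110110010111
Gen 4 (rule 60): 10011001101011100
Gen 5 (rule 165): 10000000011101001
Gen 6 (rule 149): 11111111001001101
Gen 7 (rule 60): 10000000101101011
Gen 8 (rule 165): 10111110110011100
Gen 9 (rule 149): 10011100001001011
Gen 10 (rule 60): 11010010001101110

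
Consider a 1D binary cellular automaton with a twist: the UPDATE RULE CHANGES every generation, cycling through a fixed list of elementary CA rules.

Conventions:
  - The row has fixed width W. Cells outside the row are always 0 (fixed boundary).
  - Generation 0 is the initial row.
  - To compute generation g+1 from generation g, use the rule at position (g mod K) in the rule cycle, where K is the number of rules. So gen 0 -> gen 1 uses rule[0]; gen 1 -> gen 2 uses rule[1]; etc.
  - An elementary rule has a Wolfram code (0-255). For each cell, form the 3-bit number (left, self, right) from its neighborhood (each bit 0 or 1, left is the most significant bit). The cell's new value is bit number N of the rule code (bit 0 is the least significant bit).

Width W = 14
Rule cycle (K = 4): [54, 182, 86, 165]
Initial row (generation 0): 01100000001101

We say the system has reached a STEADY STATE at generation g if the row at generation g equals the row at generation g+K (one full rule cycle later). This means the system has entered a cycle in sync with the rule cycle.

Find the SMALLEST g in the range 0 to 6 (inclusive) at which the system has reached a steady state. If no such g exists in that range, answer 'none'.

Answer: none

Derivation:
Gen 0: 01100000001101
Gen 1 (rule 54): 10010000010011
Gen 2 (rule 182): 11111000111100
Gen 3 (rule 86): 00001101000110
Gen 4 (rule 165): 11100011010000
Gen 5 (rule 54): 00010100111000
Gen 6 (rule 182): 00111111010100
Gen 7 (rule 86): 01000001010110
Gen 8 (rule 165): 01011101111000
Gen 9 (rule 54): 11100010000100
Gen 10 (rule 182): 01010111001110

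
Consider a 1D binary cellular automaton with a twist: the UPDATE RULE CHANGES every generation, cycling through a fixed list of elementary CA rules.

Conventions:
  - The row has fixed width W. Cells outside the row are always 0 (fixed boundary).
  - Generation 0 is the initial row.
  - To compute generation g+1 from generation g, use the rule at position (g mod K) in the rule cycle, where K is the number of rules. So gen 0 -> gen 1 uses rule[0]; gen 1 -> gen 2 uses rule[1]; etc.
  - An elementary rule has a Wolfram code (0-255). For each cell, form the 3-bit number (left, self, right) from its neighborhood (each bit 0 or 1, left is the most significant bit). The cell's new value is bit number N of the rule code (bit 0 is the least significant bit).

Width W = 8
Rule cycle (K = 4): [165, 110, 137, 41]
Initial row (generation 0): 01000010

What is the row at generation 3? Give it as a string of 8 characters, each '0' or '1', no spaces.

Gen 0: 01000010
Gen 1 (rule 165): 01011010
Gen 2 (rule 110): 11111110
Gen 3 (rule 137): 11111100

Answer: 11111100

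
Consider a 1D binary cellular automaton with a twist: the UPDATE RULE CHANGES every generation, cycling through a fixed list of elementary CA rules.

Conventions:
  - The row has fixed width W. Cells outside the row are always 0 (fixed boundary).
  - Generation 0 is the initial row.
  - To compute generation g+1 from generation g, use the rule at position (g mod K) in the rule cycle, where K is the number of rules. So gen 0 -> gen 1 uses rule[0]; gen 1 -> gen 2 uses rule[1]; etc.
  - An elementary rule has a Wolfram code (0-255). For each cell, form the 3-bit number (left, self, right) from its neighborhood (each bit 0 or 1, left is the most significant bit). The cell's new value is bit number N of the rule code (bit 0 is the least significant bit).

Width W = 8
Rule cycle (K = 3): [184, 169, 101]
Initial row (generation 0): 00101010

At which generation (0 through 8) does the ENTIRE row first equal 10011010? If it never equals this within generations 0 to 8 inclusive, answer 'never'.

Answer: 5

Derivation:
Gen 0: 00101010
Gen 1 (rule 184): 00010101
Gen 2 (rule 169): 11001010
Gen 3 (rule 101): 01001110
Gen 4 (rule 184): 00101101
Gen 5 (rule 169): 10011010
Gen 6 (rule 101): 10001110
Gen 7 (rule 184): 01001101
Gen 8 (rule 169): 00001010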